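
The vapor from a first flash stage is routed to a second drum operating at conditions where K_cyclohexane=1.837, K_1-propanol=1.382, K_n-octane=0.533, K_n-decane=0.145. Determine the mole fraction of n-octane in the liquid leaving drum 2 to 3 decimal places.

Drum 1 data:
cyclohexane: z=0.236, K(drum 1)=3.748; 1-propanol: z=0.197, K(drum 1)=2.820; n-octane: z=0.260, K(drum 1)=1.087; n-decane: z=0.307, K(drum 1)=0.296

Drum 1:
Newton–Raphson from ψ₁ = 0.5:
  ψ₁ = 0.500: g = 0.1490, g' = -0.859 → ψ₁ = 0.673
  ψ₁ = 0.673: g = -0.0010, g' = -0.903 → ψ₁ = 0.672
Converged at ψ₁ = 0.672.
Drum-1 compositions:
  cyclohexane: x = 0.083, y = 0.311
  1-propanol: x = 0.089, y = 0.250
  n-octane: x = 0.246, y = 0.267
  n-decane: x = 0.583, y = 0.173
Drum-2 feed = drum-1 vapor: z₂ = (0.3106, 0.2498, 0.2670, 0.1725).
Drum 2:
Newton iteration, ψ₂⁰ = 0.49:
  ψ₂ = 0.490: g = -0.1508, g' = -0.607 → ψ₂ = 0.241
  ψ₂ = 0.241: g = -0.0228, g' = -0.455 → ψ₂ = 0.191
Converged at ψ₂ = 0.191.
  cyclohexane: x = 0.268, y = 0.492
  1-propanol: x = 0.233, y = 0.322
  n-octane: x = 0.293, y = 0.156
  n-decane: x = 0.206, y = 0.030

x_n-octane (drum 2) = 0.293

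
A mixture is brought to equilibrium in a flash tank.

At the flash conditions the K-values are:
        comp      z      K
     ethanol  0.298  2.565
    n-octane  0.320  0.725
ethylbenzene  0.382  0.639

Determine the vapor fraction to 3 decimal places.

ψ = 0.475

Rachford–Rice: g(ψ) = Σ zᵢ(Kᵢ−1)/(1+ψ(Kᵢ−1)) = 0.
Check two-phase: ΣzᵢKᵢ = 1.240 > 1 and Σzᵢ/Kᵢ = 1.155 > 1, so g(0) = 0.240 > 0 and g(1) = -0.155 < 0.
Newton–Raphson from ψ = 0.5:
  ψ = 0.500: g = -0.0087, g' = -0.336 → ψ = 0.474
  ψ = 0.474: g = 0.0001, g' = -0.345 → ψ = 0.475
Converged at ψ = 0.475.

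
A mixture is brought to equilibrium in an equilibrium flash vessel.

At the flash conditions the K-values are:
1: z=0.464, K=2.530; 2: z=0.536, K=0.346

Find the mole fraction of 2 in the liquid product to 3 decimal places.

x_2 = 0.701

Let ψ = V/F and solve Σ zᵢ(Kᵢ−1)/(1+ψ(Kᵢ−1)) = 0.
Check two-phase: ΣzᵢKᵢ = 1.359 > 1 and Σzᵢ/Kᵢ = 1.733 > 1, so g(0) = 0.359 > 0 and g(1) = -0.733 < 0.
Newton–Raphson from ψ = 0.5:
  ψ = 0.500: g = -0.1186, g' = -0.855 → ψ = 0.361
  ψ = 0.361: g = -0.0017, g' = -0.844 → ψ = 0.359
Converged at ψ = 0.359.
Compositions from xᵢ = zᵢ/(1+ψ(Kᵢ−1)), yᵢ = Kᵢxᵢ:
  1: x = 0.299, y = 0.758
  2: x = 0.701, y = 0.242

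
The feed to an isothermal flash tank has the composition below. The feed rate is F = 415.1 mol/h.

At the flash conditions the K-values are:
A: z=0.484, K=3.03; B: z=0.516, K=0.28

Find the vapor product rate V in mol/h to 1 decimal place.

V = 173.5 mol/h

Let ψ = V/F and solve Σ zᵢ(Kᵢ−1)/(1+ψ(Kᵢ−1)) = 0.
Check two-phase: ΣzᵢKᵢ = 1.611 > 1 and Σzᵢ/Kᵢ = 2.003 > 1, so g(0) = 0.611 > 0 and g(1) = -1.003 < 0.
Binary case is linear: z₁(K₁−1)(1+ψ(K₂−1)) + z₂(K₂−1)(1+ψ(K₁−1)) = 0
⇒ ψ = [z₁(K₁−1)+z₂(K₂−1)] / [−(K₁−1)(K₂−1)] = 0.6110/1.4616 = 0.418
Then V = ψ·F = 0.4180·415.1 = 173.5 mol/h and L = F − V = 241.6 mol/h.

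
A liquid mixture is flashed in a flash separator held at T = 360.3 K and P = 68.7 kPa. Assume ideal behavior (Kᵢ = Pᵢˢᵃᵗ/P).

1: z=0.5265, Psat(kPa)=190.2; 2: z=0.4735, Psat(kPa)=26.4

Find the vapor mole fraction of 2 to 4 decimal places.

y_2 = 0.2850

Raoult's law: Kᵢ = Pᵢˢᵃᵗ/P = Pᵢˢᵃᵗ/68.7.
  K_1 = 190.2/68.7 = 2.768559, K_2 = 26.4/68.7 = 0.384279
Newton–Raphson from ψ = 0.5:
  ψ = 0.5000: g = 0.07294, g' = -0.8385 → ψ = 0.5870
  ψ = 0.5870: g = 0.00031, g' = -0.8366 → ψ = 0.5874
Converged at ψ = 0.5874.
Compositions from xᵢ = zᵢ/(1+ψ(Kᵢ−1)), yᵢ = Kᵢxᵢ:
  1: x = 0.2582, y = 0.7150
  2: x = 0.7418, y = 0.2850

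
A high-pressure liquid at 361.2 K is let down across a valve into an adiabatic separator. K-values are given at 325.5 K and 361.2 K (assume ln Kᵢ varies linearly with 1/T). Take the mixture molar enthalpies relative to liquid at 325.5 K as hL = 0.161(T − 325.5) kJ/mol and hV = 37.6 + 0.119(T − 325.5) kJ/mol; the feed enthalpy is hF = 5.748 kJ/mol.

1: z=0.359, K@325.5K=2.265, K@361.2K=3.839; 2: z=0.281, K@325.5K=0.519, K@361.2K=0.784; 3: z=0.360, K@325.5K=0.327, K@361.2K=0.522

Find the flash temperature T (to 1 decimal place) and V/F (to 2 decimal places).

Adiabatic flash: solve Rachford–Rice at each trial T, then check hF = ψ·hV(T) + (1−ψ)·hL(T).
  T = 325.5 K: K = (2.265, 0.519, 0.327), RR gives ψ = 0.102, H_out = 3.833 kJ/mol
  T = 361.2 K: K = (3.839, 0.784, 0.522), RR gives ψ = 0.721, H_out = 31.779 kJ/mol
  T = 343.4 K: K = (2.992, 0.645, 0.418), RR gives ψ = 0.413, H_out = 18.098 kJ/mol
  T = 334.4 K: K = (2.611, 0.580, 0.371), RR gives ψ = 0.266, H_out = 11.333 kJ/mol
  T = 329.9 K: K = (2.432, 0.549, 0.348), RR gives ψ = 0.187, H_out = 7.698 kJ/mol
  T = 327.7 K: K = (2.348, 0.534, 0.338), RR gives ψ = 0.146, H_out = 5.813 kJ/mol
Linear interpolation between T = 325.5 (H_out = 3.833) and T = 327.7 (H_out = 5.813) on hF = 5.748 gives T ≈ 327.6 K, at which ψ = 0.14.

T = 327.6 K, V/F = 0.14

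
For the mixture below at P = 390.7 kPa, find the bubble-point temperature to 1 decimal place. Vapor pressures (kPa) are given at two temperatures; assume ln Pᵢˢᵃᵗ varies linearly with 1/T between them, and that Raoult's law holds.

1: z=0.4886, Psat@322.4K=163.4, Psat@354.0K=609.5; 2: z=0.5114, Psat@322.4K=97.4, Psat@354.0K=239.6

T = 351.9 K

Bubble-point temperature: ΣzᵢPᵢˢᵃᵗ(T) = P. Interpolate ln Pᵢˢᵃᵗ = aᵢ + bᵢ/T.
  T = 322.4 K: ΣzᵢPᵢˢᵃᵗ = 129.65 kPa
  T = 354.0 K: ΣzᵢPᵢˢᵃᵗ = 420.33 kPa
  T = 338.2 K: ΣzᵢPᵢˢᵃᵗ = 238.79 kPa
  T = 346.1 K: ΣzᵢPᵢˢᵃᵗ = 318.53 kPa
  T = 350.1 K: ΣzᵢPᵢˢᵃᵗ = 367.03 kPa
  T = 352.1 K: ΣzᵢPᵢˢᵃᵗ = 393.59 kPa
Interpolating between 350.1 K and 352.1 K gives T ≈ 351.9 K.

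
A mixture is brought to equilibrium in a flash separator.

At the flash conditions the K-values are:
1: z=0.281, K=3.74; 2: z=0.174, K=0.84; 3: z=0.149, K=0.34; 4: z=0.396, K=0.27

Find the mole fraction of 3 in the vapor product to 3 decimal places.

y_3 = 0.059

Let ψ = V/F and solve Σ zᵢ(Kᵢ−1)/(1+ψ(Kᵢ−1)) = 0.
g(0) = ΣzᵢKᵢ − 1 = 0.355 and g(1) = 1 − Σzᵢ/Kᵢ = -1.187, so a root lies in (0, 1).
Iterate (Newton) starting at ψ = 0.64:
  ψ = 0.640: g = -0.4642, g' = -1.222 → ψ = 0.260
  ψ = 0.260: g = -0.0549, g' = -1.140 → ψ = 0.212
  ψ = 0.212: g = 0.0021, g' = -1.232 → ψ = 0.214
Converged at ψ = 0.214.
Compositions from xᵢ = zᵢ/(1+ψ(Kᵢ−1)), yᵢ = Kᵢxᵢ:
  1: x = 0.177, y = 0.663
  2: x = 0.180, y = 0.151
  3: x = 0.173, y = 0.059
  4: x = 0.469, y = 0.127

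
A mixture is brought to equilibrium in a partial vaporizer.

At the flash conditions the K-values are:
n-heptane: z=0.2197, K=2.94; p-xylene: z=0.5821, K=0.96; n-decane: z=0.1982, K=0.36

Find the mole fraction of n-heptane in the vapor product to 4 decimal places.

y_n-heptane = 0.3229

Iterate (Newton) starting at β = 0.56:
  β = 0.5600: g = -0.01724, g' = -0.3881 → β = 0.5156
Converged at β = 0.5156.
Compositions from xᵢ = zᵢ/(1+β(Kᵢ−1)), yᵢ = Kᵢxᵢ:
  n-heptane: x = 0.1098, y = 0.3229
  p-xylene: x = 0.5944, y = 0.5706
  n-decane: x = 0.2958, y = 0.1065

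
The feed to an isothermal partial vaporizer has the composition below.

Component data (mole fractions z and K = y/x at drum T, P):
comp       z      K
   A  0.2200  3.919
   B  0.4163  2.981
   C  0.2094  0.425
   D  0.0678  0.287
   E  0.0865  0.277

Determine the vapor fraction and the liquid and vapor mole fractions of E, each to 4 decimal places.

ψ = 0.8250, x_E = 0.2144, y_E = 0.0594

Rachford–Rice: g(ψ) = Σ zᵢ(Kᵢ−1)/(1+ψ(Kᵢ−1)) = 0.
Feasibility: ΣzᵢKᵢ = 2.2356, Σzᵢ/Kᵢ = 1.2370 — both > 1, two phases present.
Newton iteration, ψ⁰ = 0.5:
  ψ = 0.5000: g = 0.33336, g' = -1.0527 → ψ = 0.8167
  ψ = 0.8167: g = 0.00939, g' = -1.1153 → ψ = 0.8251
  ψ = 0.8251: g = -0.00005, g' = -1.1285 → ψ = 0.8250
Converged at ψ = 0.8250.
Compositions from xᵢ = zᵢ/(1+ψ(Kᵢ−1)), yᵢ = Kᵢxᵢ:
  A: x = 0.0645, y = 0.2530
  B: x = 0.1580, y = 0.4711
  C: x = 0.3984, y = 0.1693
  D: x = 0.1647, y = 0.0473
  E: x = 0.2144, y = 0.0594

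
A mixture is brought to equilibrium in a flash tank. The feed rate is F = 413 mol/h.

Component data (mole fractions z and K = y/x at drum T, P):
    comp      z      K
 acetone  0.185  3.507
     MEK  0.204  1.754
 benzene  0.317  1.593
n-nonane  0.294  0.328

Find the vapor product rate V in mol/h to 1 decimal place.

Rachford–Rice: g(ψ) = Σ zᵢ(Kᵢ−1)/(1+ψ(Kᵢ−1)) = 0.
Feasibility: ΣzᵢKᵢ = 1.608, Σzᵢ/Kᵢ = 1.264 — both > 1, two phases present.
Newton–Raphson from ψ = 0.5:
  ψ = 0.500: g = 0.1650, g' = -0.658 → ψ = 0.751
  ψ = 0.751: g = -0.0096, g' = -0.782 → ψ = 0.739
  ψ = 0.739: g = -0.0001, g' = -0.768 → ψ = 0.738
Converged at ψ = 0.738.
Then V = ψ·F = 0.7385·413 = 305.0 mol/h and L = F − V = 108.0 mol/h.

V = 305.0 mol/h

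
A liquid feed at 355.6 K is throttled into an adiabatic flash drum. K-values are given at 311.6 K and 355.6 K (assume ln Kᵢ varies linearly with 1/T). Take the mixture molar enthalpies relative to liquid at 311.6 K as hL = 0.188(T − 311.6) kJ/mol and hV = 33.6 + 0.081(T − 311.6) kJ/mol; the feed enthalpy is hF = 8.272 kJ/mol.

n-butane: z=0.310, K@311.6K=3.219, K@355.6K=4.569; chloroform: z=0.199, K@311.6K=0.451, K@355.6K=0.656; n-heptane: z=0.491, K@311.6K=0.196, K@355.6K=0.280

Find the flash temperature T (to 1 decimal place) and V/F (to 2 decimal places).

T = 324.9 K, V/F = 0.18

Adiabatic flash: solve Rachford–Rice at each trial T, then check hF = ψ·hV(T) + (1−ψ)·hL(T).
  T = 311.6 K: K = (3.219, 0.451, 0.196), RR gives ψ = 0.113, H_out = 3.780 kJ/mol
  T = 355.6 K: K = (4.569, 0.656, 0.280), RR gives ψ = 0.305, H_out = 17.090 kJ/mol
  T = 333.6 K: K = (3.880, 0.551, 0.237), RR gives ψ = 0.218, H_out = 10.946 kJ/mol
  T = 322.6 K: K = (3.545, 0.500, 0.216), RR gives ψ = 0.169, H_out = 7.535 kJ/mol
  T = 328.1 K: K = (3.711, 0.525, 0.227), RR gives ψ = 0.194, H_out = 9.277 kJ/mol
  T = 325.4 K: K = (3.630, 0.513, 0.221), RR gives ψ = 0.182, H_out = 8.431 kJ/mol
  T = 324.0 K: K = (3.587, 0.506, 0.219), RR gives ψ = 0.175, H_out = 7.986 kJ/mol
Linear interpolation between T = 324.0 (H_out = 7.986) and T = 325.4 (H_out = 8.431) on hF = 8.272 gives T ≈ 324.9 K, at which ψ = 0.18.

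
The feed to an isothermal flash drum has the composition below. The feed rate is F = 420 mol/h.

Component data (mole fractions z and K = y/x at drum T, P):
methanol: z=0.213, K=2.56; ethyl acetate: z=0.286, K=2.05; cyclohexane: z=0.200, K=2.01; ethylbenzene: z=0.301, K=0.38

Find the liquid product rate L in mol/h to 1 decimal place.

Let β = V/F and solve Σ zᵢ(Kᵢ−1)/(1+β(Kᵢ−1)) = 0.
Feasibility: ΣzᵢKᵢ = 1.648, Σzᵢ/Kᵢ = 1.114 — both > 1, two phases present.
Iterate (Newton) starting at β = 0.5:
  β = 0.500: g = 0.2473, g' = -0.632 → β = 0.891
  β = 0.891: g = -0.0166, g' = -0.809 → β = 0.871
  β = 0.871: g = -0.0003, g' = -0.783 → β = 0.870
Converged at β = 0.870.
Then V = β·F = 0.8703·420 = 365.5 mol/h and L = F − V = 54.5 mol/h.

L = 54.5 mol/h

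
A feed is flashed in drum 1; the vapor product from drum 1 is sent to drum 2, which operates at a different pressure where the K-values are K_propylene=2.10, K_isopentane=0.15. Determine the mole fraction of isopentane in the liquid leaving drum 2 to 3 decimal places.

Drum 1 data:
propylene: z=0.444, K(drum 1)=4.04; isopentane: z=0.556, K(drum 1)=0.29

x_isopentane (drum 2) = 0.564

Drum 1:
Material balance + equilibrium reduce to Σ zᵢ(Kᵢ−1)/(1+ψ₁(Kᵢ−1)) = 0.
g(0) = ΣzᵢKᵢ − 1 = 0.955 and g(1) = 1 − Σzᵢ/Kᵢ = -1.027, so a root lies in (0, 1).
Newton iteration, ψ₁⁰ = 0.5:
  ψ₁ = 0.500: g = -0.0764, g' = -1.320 → ψ₁ = 0.442
Converged at ψ₁ = 0.442.
Drum-1 compositions:
  propylene: x = 0.189, y = 0.765
  isopentane: x = 0.811, y = 0.235
Drum-2 feed = drum-1 vapor: z₂ = (0.7649, 0.2351).
Drum 2:
Material balance + equilibrium reduce to Σ zᵢ(Kᵢ−1)/(1+ψ₂(Kᵢ−1)) = 0.
g(0) = ΣzᵢKᵢ − 1 = 0.642 and g(1) = 1 − Σzᵢ/Kᵢ = -0.932, so a root lies in (0, 1).
Newton iteration, ψ₂⁰ = 0.47:
  ψ₂ = 0.470: g = 0.2219, g' = -0.873 → ψ₂ = 0.724
  ψ₂ = 0.724: g = -0.0513, g' = -1.436 → ψ₂ = 0.688
  ψ₂ = 0.688: g = -0.0028, g' = -1.286 → ψ₂ = 0.686
Converged at ψ₂ = 0.686.
  propylene: x = 0.436, y = 0.915
  isopentane: x = 0.564, y = 0.085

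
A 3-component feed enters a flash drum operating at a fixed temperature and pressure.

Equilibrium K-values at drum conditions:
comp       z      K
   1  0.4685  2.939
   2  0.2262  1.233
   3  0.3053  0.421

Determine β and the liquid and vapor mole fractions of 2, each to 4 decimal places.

Material balance + equilibrium reduce to Σ zᵢ(Kᵢ−1)/(1+β(Kᵢ−1)) = 0.
g(0) = ΣzᵢKᵢ − 1 = 0.7844 and g(1) = 1 − Σzᵢ/Kᵢ = -0.0680, so a root lies in (0, 1).
Newton–Raphson from β = 0.42:
  β = 0.4200: g = 0.31512, g' = -0.7239 → β = 0.8553
  β = 0.8553: g = 0.03549, g' = -0.6594 → β = 0.9091
  β = 0.9091: g = -0.00091, g' = -0.6954 → β = 0.9078
Converged at β = 0.9078.
Compositions from xᵢ = zᵢ/(1+β(Kᵢ−1)), yᵢ = Kᵢxᵢ:
  1: x = 0.1697, y = 0.4989
  2: x = 0.1867, y = 0.2302
  3: x = 0.6436, y = 0.2709

β = 0.9078, x_2 = 0.1867, y_2 = 0.2302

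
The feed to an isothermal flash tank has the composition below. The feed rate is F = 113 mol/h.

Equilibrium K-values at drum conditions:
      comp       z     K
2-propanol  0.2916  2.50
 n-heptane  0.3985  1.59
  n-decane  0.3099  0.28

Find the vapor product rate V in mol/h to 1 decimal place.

V = 69.4 mol/h

Material balance + equilibrium reduce to Σ zᵢ(Kᵢ−1)/(1+V/F(Kᵢ−1)) = 0.
g(0) = ΣzᵢKᵢ − 1 = 0.4494 and g(1) = 1 − Σzᵢ/Kᵢ = -0.4741, so a root lies in (0, 1).
Newton iteration, V/F⁰ = 0.43:
  V/F = 0.4300: g = 0.13025, g' = -0.6678 → V/F = 0.6251
  V/F = 0.6251: g = -0.00820, g' = -0.7800 → V/F = 0.6145
Converged at V/F = 0.6145.
Then V = V/F·F = 0.6145·113 = 69.4 mol/h and L = F − V = 43.6 mol/h.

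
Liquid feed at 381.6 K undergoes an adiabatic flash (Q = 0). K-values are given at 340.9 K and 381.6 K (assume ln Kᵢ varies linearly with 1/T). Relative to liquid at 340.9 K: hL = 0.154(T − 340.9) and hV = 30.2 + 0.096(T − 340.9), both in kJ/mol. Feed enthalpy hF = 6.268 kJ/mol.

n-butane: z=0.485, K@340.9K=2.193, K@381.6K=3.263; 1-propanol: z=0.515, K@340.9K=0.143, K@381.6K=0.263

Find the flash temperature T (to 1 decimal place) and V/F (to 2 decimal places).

Adiabatic flash: solve Rachford–Rice at each trial T, then check hF = ψ·hV(T) + (1−ψ)·hL(T).
  T = 340.9 K: K = (2.193, 0.143), RR gives ψ = 0.134, H_out = 4.054 kJ/mol
  T = 381.6 K: K = (3.263, 0.263), RR gives ψ = 0.430, H_out = 18.253 kJ/mol
  T = 361.2 K: K = (2.704, 0.197), RR gives ψ = 0.302, H_out = 11.886 kJ/mol
  T = 351.0 K: K = (2.441, 0.169), RR gives ψ = 0.226, H_out = 8.247 kJ/mol
  T = 345.9 K: K = (2.314, 0.155), RR gives ψ = 0.182, H_out = 6.224 kJ/mol
  T = 348.4 K: K = (2.376, 0.162), RR gives ψ = 0.204, H_out = 7.237 kJ/mol
  T = 347.1 K: K = (2.344, 0.158), RR gives ψ = 0.193, H_out = 6.715 kJ/mol
Linear interpolation between T = 345.9 (H_out = 6.224) and T = 347.1 (H_out = 6.715) on hF = 6.268 gives T ≈ 346.0 K, at which ψ = 0.18.

T = 346.0 K, V/F = 0.18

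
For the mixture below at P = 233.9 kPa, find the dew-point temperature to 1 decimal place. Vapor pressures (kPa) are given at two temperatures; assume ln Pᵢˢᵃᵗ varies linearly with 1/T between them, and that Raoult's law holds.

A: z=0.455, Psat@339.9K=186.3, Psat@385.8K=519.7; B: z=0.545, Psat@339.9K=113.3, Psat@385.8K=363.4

T = 360.2 K

Dew-point temperature: Σzᵢ·P/Pᵢˢᵃᵗ(T) = 1. Interpolate ln Pᵢˢᵃᵗ = aᵢ + bᵢ/T.
  T = 339.9 K: ΣzᵢP/Pᵢˢᵃᵗ = 1.6964
  T = 385.8 K: ΣzᵢP/Pᵢˢᵃᵗ = 0.5556
  T = 362.9 K: ΣzᵢP/Pᵢˢᵃᵗ = 0.9355
  T = 351.4 K: ΣzᵢP/Pᵢˢᵃᵗ = 1.2473
  T = 357.1 K: ΣzᵢP/Pᵢˢᵃᵗ = 1.0790
  T = 360.0 K: ΣzᵢP/Pᵢˢᵃᵗ = 1.0041
Interpolating between 360.0 K and 362.9 K gives T ≈ 360.2 K.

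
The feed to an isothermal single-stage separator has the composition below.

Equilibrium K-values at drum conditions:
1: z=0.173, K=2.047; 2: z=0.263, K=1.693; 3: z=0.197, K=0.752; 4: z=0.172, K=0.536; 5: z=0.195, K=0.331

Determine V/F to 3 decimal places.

V/F = 0.250

Iterate (Newton) starting at V/F = 0.5:
  V/F = 0.500: g = -0.1015, g' = -0.427 → V/F = 0.262
  V/F = 0.262: g = -0.0050, g' = -0.397 → V/F = 0.250
Converged at V/F = 0.250.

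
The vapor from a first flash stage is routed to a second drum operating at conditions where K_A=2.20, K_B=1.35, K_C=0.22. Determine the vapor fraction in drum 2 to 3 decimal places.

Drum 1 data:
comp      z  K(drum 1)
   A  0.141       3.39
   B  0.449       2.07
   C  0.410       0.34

V/F (drum 2) = 0.559

Drum 1:
Let ψ₁ = V/F and solve Σ zᵢ(Kᵢ−1)/(1+ψ₁(Kᵢ−1)) = 0.
g(0) = ΣzᵢKᵢ − 1 = 0.547 and g(1) = 1 − Σzᵢ/Kᵢ = -0.464, so a root lies in (0, 1).
Iterate (Newton) starting at ψ₁ = 0.6:
  ψ₁ = 0.600: g = -0.0170, g' = -0.816 → ψ₁ = 0.579
Converged at ψ₁ = 0.579.
Drum-1 compositions:
  A: x = 0.059, y = 0.201
  B: x = 0.277, y = 0.574
  C: x = 0.664, y = 0.226
Drum-2 feed = drum-1 vapor: z₂ = (0.2005, 0.5739, 0.2256).
Drum 2:
Rachford–Rice: g(ψ₂) = Σ zᵢ(Kᵢ−1)/(1+ψ₂(Kᵢ−1)) = 0.
g(0) = ΣzᵢKᵢ − 1 = 0.265 and g(1) = 1 − Σzᵢ/Kᵢ = -0.542, so a root lies in (0, 1).
Newton iteration, ψ₂⁰ = 0.39:
  ψ₂ = 0.390: g = 0.0877, g' = -0.472 → ψ₂ = 0.576
  ψ₂ = 0.576: g = -0.0100, g' = -0.602 → ψ₂ = 0.559
Converged at ψ₂ = 0.559.
  A: x = 0.120, y = 0.264
  B: x = 0.480, y = 0.648
  C: x = 0.400, y = 0.088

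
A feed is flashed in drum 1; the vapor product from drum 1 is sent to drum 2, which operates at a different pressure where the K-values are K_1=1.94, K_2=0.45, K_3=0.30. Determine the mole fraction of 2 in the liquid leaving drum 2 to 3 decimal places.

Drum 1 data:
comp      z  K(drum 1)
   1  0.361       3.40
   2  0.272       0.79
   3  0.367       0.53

x_2 (drum 2) = 0.275

Drum 1:
Material balance + equilibrium reduce to Σ zᵢ(Kᵢ−1)/(1+ψ₁(Kᵢ−1)) = 0.
g(0) = ΣzᵢKᵢ − 1 = 0.637 and g(1) = 1 − Σzᵢ/Kᵢ = -0.143, so a root lies in (0, 1).
Newton–Raphson from ψ₁ = 0.34:
  ψ₁ = 0.340: g = 0.2103, g' = -0.759 → ψ₁ = 0.617
  ψ₁ = 0.617: g = 0.0407, g' = -0.515 → ψ₁ = 0.696
  ψ₁ = 0.696: g = 0.0012, g' = -0.487 → ψ₁ = 0.698
Converged at ψ₁ = 0.698.
Drum-1 compositions:
  1: x = 0.135, y = 0.459
  2: x = 0.319, y = 0.252
  3: x = 0.546, y = 0.290
Drum-2 feed = drum-1 vapor: z₂ = (0.4586, 0.2518, 0.2896).
Drum 2:
Rachford–Rice: g(ψ₂) = Σ zᵢ(Kᵢ−1)/(1+ψ₂(Kᵢ−1)) = 0.
Feasibility: ΣzᵢKᵢ = 1.090, Σzᵢ/Kᵢ = 1.761 — both > 1, two phases present.
Newton–Raphson from ψ₂ = 0.69:
  ψ₂ = 0.690: g = -0.3538, g' = -0.878 → ψ₂ = 0.287
  ψ₂ = 0.287: g = -0.0786, g' = -0.581 → ψ₂ = 0.152
  ψ₂ = 0.152: g = -0.0006, g' = -0.579 → ψ₂ = 0.151
Converged at ψ₂ = 0.151.
  1: x = 0.402, y = 0.779
  2: x = 0.275, y = 0.124
  3: x = 0.324, y = 0.097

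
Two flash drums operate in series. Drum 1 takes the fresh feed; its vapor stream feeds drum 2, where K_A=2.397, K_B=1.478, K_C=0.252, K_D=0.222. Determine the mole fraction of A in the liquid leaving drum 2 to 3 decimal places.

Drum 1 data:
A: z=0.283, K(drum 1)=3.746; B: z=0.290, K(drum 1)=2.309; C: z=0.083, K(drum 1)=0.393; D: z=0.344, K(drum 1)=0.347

Drum 1:
Iterate (Newton) starting at ψ₁ = 0.5:
  ψ₁ = 0.500: g = 0.1511, g' = -0.947 → ψ₁ = 0.660
  ψ₁ = 0.660: g = 0.0016, g' = -0.951 → ψ₁ = 0.661
Converged at ψ₁ = 0.661.
Drum-1 compositions:
  A: x = 0.101, y = 0.377
  B: x = 0.155, y = 0.359
  C: x = 0.139, y = 0.054
  D: x = 0.605, y = 0.210
Drum-2 feed = drum-1 vapor: z₂ = (0.3765, 0.3589, 0.0545, 0.2101).
Drum 2:
Material balance + equilibrium reduce to Σ zᵢ(Kᵢ−1)/(1+ψ₂(Kᵢ−1)) = 0.
Feasibility: ΣzᵢKᵢ = 1.493, Σzᵢ/Kᵢ = 1.562 — both > 1, two phases present.
Iterate (Newton) starting at ψ₂ = 0.5:
  ψ₂ = 0.500: g = 0.1155, g' = -0.727 → ψ₂ = 0.659
  ψ₂ = 0.659: g = -0.0115, g' = -0.901 → ψ₂ = 0.646
Converged at ψ₂ = 0.646.
  A: x = 0.198, y = 0.474
  B: x = 0.274, y = 0.405
  C: x = 0.105, y = 0.027
  D: x = 0.422, y = 0.094

x_A (drum 2) = 0.198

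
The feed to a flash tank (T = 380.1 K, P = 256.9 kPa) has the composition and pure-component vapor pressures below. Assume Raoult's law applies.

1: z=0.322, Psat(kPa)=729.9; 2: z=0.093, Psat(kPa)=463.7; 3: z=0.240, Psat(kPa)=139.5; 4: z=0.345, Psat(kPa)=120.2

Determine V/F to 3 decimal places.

V/F = 0.450

Raoult's law: Kᵢ = Pᵢˢᵃᵗ/P = Pᵢˢᵃᵗ/256.9.
  K_1 = 729.9/256.9 = 2.84118, K_2 = 463.7/256.9 = 1.80498, K_3 = 139.5/256.9 = 0.54301, K_4 = 120.2/256.9 = 0.46789
Rachford–Rice: g(V/F) = Σ zᵢ(Kᵢ−1)/(1+V/F(Kᵢ−1)) = 0.
Check two-phase: ΣzᵢKᵢ = 1.374 > 1 and Σzᵢ/Kᵢ = 1.344 > 1, so g(0) = 0.374 > 0 and g(1) = -0.344 < 0.
Newton iteration, V/F⁰ = 0.5:
  V/F = 0.500: g = -0.0302, g' = -0.592 → V/F = 0.449
  V/F = 0.449: g = 0.0004, g' = -0.608 → V/F = 0.450
Converged at V/F = 0.450.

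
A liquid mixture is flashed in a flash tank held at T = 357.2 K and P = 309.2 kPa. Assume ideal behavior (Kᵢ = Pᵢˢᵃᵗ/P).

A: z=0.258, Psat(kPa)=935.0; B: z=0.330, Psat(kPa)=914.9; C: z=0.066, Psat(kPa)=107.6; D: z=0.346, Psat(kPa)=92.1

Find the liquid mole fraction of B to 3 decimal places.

Raoult's law: Kᵢ = Pᵢˢᵃᵗ/P = Pᵢˢᵃᵗ/309.2.
  K_A = 935.0/309.2 = 3.02393, K_B = 914.9/309.2 = 2.95893, K_C = 107.6/309.2 = 0.34799, K_D = 92.1/309.2 = 0.29787
Let ψ = V/F and solve Σ zᵢ(Kᵢ−1)/(1+ψ(Kᵢ−1)) = 0.
Feasibility: ΣzᵢKᵢ = 1.883, Σzᵢ/Kᵢ = 1.548 — both > 1, two phases present.
Newton–Raphson from ψ = 0.5:
  ψ = 0.500: g = 0.1479, g' = -1.051 → ψ = 0.641
  ψ = 0.641: g = -0.0015, g' = -1.096 → ψ = 0.639
Converged at ψ = 0.639.
Compositions from xᵢ = zᵢ/(1+ψ(Kᵢ−1)), yᵢ = Kᵢxᵢ:
  A: x = 0.112, y = 0.340
  B: x = 0.147, y = 0.434
  C: x = 0.113, y = 0.039
  D: x = 0.628, y = 0.187

x_B = 0.147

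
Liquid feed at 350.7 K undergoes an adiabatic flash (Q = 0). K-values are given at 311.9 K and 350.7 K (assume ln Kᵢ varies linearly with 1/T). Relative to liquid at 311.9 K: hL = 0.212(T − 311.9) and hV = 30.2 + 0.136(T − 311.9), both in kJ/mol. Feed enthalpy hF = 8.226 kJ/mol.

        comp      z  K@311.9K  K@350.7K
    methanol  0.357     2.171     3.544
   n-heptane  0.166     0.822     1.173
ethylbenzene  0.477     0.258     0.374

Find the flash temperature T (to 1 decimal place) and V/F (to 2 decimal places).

Adiabatic flash: solve Rachford–Rice at each trial T, then check hF = ψ·hV(T) + (1−ψ)·hL(T).
  T = 311.9 K: K = (2.171, 0.822, 0.258), RR gives ψ = 0.047, H_out = 1.408 kJ/mol
  T = 350.7 K: K = (3.544, 1.173, 0.374), RR gives ψ = 0.490, H_out = 21.579 kJ/mol
  T = 331.3 K: K = (2.814, 0.992, 0.314), RR gives ψ = 0.307, H_out = 12.936 kJ/mol
  T = 321.6 K: K = (2.481, 0.906, 0.285), RR gives ψ = 0.193, H_out = 7.741 kJ/mol
  T = 326.5 K: K = (2.647, 0.949, 0.300), RR gives ψ = 0.254, H_out = 10.472 kJ/mol
  T = 324.1 K: K = (2.565, 0.928, 0.293), RR gives ψ = 0.225, H_out = 9.165 kJ/mol
  T = 322.9 K: K = (2.525, 0.917, 0.289), RR gives ψ = 0.210, H_out = 8.490 kJ/mol
Linear interpolation between T = 321.6 (H_out = 7.741) and T = 322.9 (H_out = 8.490) on hF = 8.226 gives T ≈ 322.4 K, at which ψ = 0.20.

T = 322.4 K, V/F = 0.20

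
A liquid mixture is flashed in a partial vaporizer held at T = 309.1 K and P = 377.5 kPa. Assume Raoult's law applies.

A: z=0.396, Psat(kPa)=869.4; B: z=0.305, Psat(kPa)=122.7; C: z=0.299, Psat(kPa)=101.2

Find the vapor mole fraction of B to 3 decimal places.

Raoult's law: Kᵢ = Pᵢˢᵃᵗ/P = Pᵢˢᵃᵗ/377.5.
  K_A = 869.4/377.5 = 2.30305, K_B = 122.7/377.5 = 0.32503, K_C = 101.2/377.5 = 0.26808
Let ψ = V/F and solve Σ zᵢ(Kᵢ−1)/(1+ψ(Kᵢ−1)) = 0.
Check two-phase: ΣzᵢKᵢ = 1.091 > 1 and Σzᵢ/Kᵢ = 2.226 > 1, so g(0) = 0.091 > 0 and g(1) = -1.226 < 0.
Iterate (Newton) starting at ψ = 0.5:
  ψ = 0.500: g = -0.3434, g' = -0.962 → ψ = 0.143
  ψ = 0.143: g = -0.0372, g' = -0.848 → ψ = 0.099
  ψ = 0.099: g = 0.0005, g' = -0.873 → ψ = 0.100
Converged at ψ = 0.100.
Compositions from xᵢ = zᵢ/(1+ψ(Kᵢ−1)), yᵢ = Kᵢxᵢ:
  A: x = 0.351, y = 0.807
  B: x = 0.327, y = 0.106
  C: x = 0.323, y = 0.086

y_B = 0.106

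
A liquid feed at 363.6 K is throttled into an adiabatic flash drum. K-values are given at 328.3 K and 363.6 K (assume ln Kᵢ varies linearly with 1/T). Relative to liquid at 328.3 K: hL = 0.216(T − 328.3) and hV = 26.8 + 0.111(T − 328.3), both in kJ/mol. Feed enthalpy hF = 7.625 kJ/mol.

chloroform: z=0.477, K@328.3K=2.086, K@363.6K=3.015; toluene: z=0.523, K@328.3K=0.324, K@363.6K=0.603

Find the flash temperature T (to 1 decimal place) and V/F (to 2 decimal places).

T = 330.8 K, V/F = 0.27

Adiabatic flash: solve Rachford–Rice at each trial T, then check hF = ψ·hV(T) + (1−ψ)·hL(T).
  T = 328.3 K: K = (2.086, 0.324), RR gives ψ = 0.224, H_out = 6.004 kJ/mol
  T = 363.6 K: K = (3.015, 0.603), RR gives ψ = 0.942, H_out = 29.378 kJ/mol
  T = 346.0 K: K = (2.533, 0.449), RR gives ψ = 0.525, H_out = 16.923 kJ/mol
  T = 337.1 K: K = (2.303, 0.383), RR gives ψ = 0.372, H_out = 11.517 kJ/mol
  T = 332.7 K: K = (2.193, 0.353), RR gives ψ = 0.299, H_out = 8.813 kJ/mol
  T = 330.5 K: K = (2.139, 0.338), RR gives ψ = 0.262, H_out = 7.426 kJ/mol
Linear interpolation between T = 330.5 (H_out = 7.426) and T = 332.7 (H_out = 8.813) on hF = 7.625 gives T ≈ 330.8 K, at which ψ = 0.27.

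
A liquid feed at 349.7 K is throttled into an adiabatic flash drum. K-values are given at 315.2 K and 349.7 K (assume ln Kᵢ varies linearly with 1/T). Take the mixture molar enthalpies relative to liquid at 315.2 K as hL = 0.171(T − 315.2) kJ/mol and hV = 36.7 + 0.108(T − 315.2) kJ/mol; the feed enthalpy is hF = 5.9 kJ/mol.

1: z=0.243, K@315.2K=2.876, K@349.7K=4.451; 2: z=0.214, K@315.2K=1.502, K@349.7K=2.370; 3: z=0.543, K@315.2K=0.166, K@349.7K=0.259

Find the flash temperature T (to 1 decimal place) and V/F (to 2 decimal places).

T = 319.6 K, V/F = 0.14

Adiabatic flash: solve Rachford–Rice at each trial T, then check hF = ψ·hV(T) + (1−ψ)·hL(T).
  T = 315.2 K: K = (2.876, 1.502, 0.166), RR gives ψ = 0.093, H_out = 3.408 kJ/mol
  T = 349.7 K: K = (4.451, 2.370, 0.259), RR gives ψ = 0.377, H_out = 18.901 kJ/mol
  T = 332.4 K: K = (3.616, 1.908, 0.210), RR gives ψ = 0.256, H_out = 12.069 kJ/mol
  T = 323.8 K: K = (3.235, 1.698, 0.187), RR gives ψ = 0.182, H_out = 8.069 kJ/mol
  T = 319.5 K: K = (3.053, 1.598, 0.176), RR gives ψ = 0.140, H_out = 5.838 kJ/mol
  T = 321.6 K: K = (3.141, 1.647, 0.182), RR gives ψ = 0.161, H_out = 6.950 kJ/mol
Linear interpolation between T = 319.5 (H_out = 5.838) and T = 321.6 (H_out = 6.950) on hF = 5.9 gives T ≈ 319.6 K, at which ψ = 0.14.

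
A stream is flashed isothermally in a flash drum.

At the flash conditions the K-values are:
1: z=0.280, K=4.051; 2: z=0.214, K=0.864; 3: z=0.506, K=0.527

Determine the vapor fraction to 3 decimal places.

ψ = 0.489

Material balance + equilibrium reduce to Σ zᵢ(Kᵢ−1)/(1+ψ(Kᵢ−1)) = 0.
Check two-phase: ΣzᵢKᵢ = 1.586 > 1 and Σzᵢ/Kᵢ = 1.277 > 1, so g(0) = 0.586 > 0 and g(1) = -0.277 < 0.
Newton iteration, ψ⁰ = 0.34:
  ψ = 0.340: g = 0.1036, g' = -0.793 → ψ = 0.471
  ψ = 0.471: g = 0.0117, g' = -0.631 → ψ = 0.489
Converged at ψ = 0.489.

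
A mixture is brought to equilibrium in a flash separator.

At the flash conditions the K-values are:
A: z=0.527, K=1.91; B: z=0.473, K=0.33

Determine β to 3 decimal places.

β = 0.267

Binary case is linear: z₁(K₁−1)(1+β(K₂−1)) + z₂(K₂−1)(1+β(K₁−1)) = 0
⇒ β = [z₁(K₁−1)+z₂(K₂−1)] / [−(K₁−1)(K₂−1)] = 0.1627/0.6097 = 0.267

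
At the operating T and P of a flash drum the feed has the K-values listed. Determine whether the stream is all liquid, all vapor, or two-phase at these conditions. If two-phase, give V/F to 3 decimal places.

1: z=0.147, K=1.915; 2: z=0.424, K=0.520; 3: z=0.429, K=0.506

all liquid

ΣzᵢKᵢ = 0.719; Σzᵢ/Kᵢ = 1.740.
Since ΣzᵢKᵢ < 1 the mixture is below its bubble point — single liquid phase.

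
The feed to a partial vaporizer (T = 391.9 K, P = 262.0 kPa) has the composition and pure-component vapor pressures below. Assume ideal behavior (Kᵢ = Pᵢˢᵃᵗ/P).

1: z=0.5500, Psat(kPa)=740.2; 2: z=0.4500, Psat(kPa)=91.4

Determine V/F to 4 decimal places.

V/F = 0.5981

Raoult's law: Kᵢ = Pᵢˢᵃᵗ/P = Pᵢˢᵃᵗ/262.0.
  K_1 = 740.2/262.0 = 2.825191, K_2 = 91.4/262.0 = 0.348855
Binary case is linear: z₁(K₁−1)(1+V/F(K₂−1)) + z₂(K₂−1)(1+V/F(K₁−1)) = 0
⇒ V/F = [z₁(K₁−1)+z₂(K₂−1)] / [−(K₁−1)(K₂−1)] = 0.71084/1.18846 = 0.5981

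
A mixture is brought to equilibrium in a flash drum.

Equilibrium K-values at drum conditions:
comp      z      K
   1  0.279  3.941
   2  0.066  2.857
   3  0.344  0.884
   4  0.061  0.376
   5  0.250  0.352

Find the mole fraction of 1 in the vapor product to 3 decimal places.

y_1 = 0.406

Iterate (Newton) starting at V/F = 0.5:
  V/F = 0.500: g = 0.0584, g' = -0.742 → V/F = 0.579
  V/F = 0.579: g = 0.0012, g' = -0.716 → V/F = 0.580
Converged at V/F = 0.580.
Compositions from xᵢ = zᵢ/(1+V/F(Kᵢ−1)), yᵢ = Kᵢxᵢ:
  1: x = 0.103, y = 0.406
  2: x = 0.032, y = 0.091
  3: x = 0.369, y = 0.326
  4: x = 0.096, y = 0.036
  5: x = 0.401, y = 0.141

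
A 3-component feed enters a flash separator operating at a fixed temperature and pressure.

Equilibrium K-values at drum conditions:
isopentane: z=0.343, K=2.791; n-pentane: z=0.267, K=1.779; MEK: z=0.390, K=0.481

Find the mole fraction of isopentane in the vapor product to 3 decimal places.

Material balance + equilibrium reduce to Σ zᵢ(Kᵢ−1)/(1+β(Kᵢ−1)) = 0.
g(0) = ΣzᵢKᵢ − 1 = 0.620 and g(1) = 1 − Σzᵢ/Kᵢ = -0.084, so a root lies in (0, 1).
Newton–Raphson from β = 0.5:
  β = 0.500: g = 0.2004, g' = -0.582 → β = 0.845
  β = 0.845: g = 0.0096, g' = -0.566 → β = 0.861
Converged at β = 0.861.
Compositions from xᵢ = zᵢ/(1+β(Kᵢ−1)), yᵢ = Kᵢxᵢ:
  isopentane: x = 0.135, y = 0.376
  n-pentane: x = 0.160, y = 0.284
  MEK: x = 0.705, y = 0.339

y_isopentane = 0.376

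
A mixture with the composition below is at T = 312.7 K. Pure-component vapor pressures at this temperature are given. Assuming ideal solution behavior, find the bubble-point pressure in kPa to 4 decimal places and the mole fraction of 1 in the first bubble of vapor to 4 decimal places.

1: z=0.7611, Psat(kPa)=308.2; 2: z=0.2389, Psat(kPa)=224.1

Pbub = 288.1085 kPa, y_1 = 0.8142

At the bubble point ψ → 0, so ΣzᵢKᵢ = 1 with Kᵢ = Pᵢˢᵃᵗ/P ⇒ P = ΣzᵢPᵢˢᵃᵗ.
P = 0.7611·308.2 + 0.2389·224.1 = 288.1085 kPa
yᵢ = zᵢPᵢˢᵃᵗ/P ⇒ y_1 = 0.7611·308.2/288.1085 = 0.8142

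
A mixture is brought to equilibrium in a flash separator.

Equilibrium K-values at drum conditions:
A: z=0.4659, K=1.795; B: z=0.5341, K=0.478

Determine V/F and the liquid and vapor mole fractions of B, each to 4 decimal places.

V/F = 0.2207, x_B = 0.6036, y_B = 0.2885

Binary case is linear: z₁(K₁−1)(1+V/F(K₂−1)) + z₂(K₂−1)(1+V/F(K₁−1)) = 0
⇒ V/F = [z₁(K₁−1)+z₂(K₂−1)] / [−(K₁−1)(K₂−1)] = 0.09159/0.41499 = 0.2207
Compositions from xᵢ = zᵢ/(1+V/F(Kᵢ−1)), yᵢ = Kᵢxᵢ:
  A: x = 0.3964, y = 0.7115
  B: x = 0.6036, y = 0.2885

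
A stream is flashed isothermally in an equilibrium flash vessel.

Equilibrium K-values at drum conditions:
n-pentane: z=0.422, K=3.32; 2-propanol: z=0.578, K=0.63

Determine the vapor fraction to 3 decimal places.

ψ = 0.891

Binary case is linear: z₁(K₁−1)(1+ψ(K₂−1)) + z₂(K₂−1)(1+ψ(K₁−1)) = 0
⇒ ψ = [z₁(K₁−1)+z₂(K₂−1)] / [−(K₁−1)(K₂−1)] = 0.7652/0.8584 = 0.891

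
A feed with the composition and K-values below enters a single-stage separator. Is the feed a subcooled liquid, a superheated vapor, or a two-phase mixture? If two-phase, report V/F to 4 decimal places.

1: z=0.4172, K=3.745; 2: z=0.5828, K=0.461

two-phase, V/F = 0.5617

ΣzᵢKᵢ = 1.8311; Σzᵢ/Kᵢ = 1.3756.
Both exceed 1, so a two-phase solution exists.
Binary case is linear: z₁(K₁−1)(1+ψ(K₂−1)) + z₂(K₂−1)(1+ψ(K₁−1)) = 0
⇒ ψ = [z₁(K₁−1)+z₂(K₂−1)] / [−(K₁−1)(K₂−1)] = 0.83108/1.47955 = 0.5617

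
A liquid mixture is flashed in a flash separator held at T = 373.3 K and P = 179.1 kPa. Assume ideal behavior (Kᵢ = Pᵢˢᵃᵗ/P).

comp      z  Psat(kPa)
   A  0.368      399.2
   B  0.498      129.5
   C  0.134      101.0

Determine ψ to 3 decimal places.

ψ = 0.656

Raoult's law: Kᵢ = Pᵢˢᵃᵗ/P = Pᵢˢᵃᵗ/179.1.
  K_A = 399.2/179.1 = 2.22892, K_B = 129.5/179.1 = 0.72306, K_C = 101.0/179.1 = 0.56393
Let ψ = V/F and solve Σ zᵢ(Kᵢ−1)/(1+ψ(Kᵢ−1)) = 0.
Feasibility: ΣzᵢKᵢ = 1.256, Σzᵢ/Kᵢ = 1.091 — both > 1, two phases present.
Iterate (Newton) starting at ψ = 0.46:
  ψ = 0.460: g = 0.0578, g' = -0.317 → ψ = 0.642
  ψ = 0.642: g = 0.0038, g' = -0.279 → ψ = 0.656
Converged at ψ = 0.656.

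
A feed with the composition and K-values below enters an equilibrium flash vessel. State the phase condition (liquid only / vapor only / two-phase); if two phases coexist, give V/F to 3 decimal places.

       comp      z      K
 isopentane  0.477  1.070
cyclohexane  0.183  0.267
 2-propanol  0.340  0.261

ΣzᵢKᵢ = 0.648; Σzᵢ/Kᵢ = 2.434.
Since ΣzᵢKᵢ < 1 the mixture is below its bubble point — single liquid phase.

liquid only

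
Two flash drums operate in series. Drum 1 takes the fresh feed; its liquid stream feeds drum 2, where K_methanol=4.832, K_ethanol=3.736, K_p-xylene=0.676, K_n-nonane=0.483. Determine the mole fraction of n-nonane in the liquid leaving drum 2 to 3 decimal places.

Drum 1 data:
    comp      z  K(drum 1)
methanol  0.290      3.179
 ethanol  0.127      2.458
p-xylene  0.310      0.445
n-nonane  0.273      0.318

Drum 1:
Rachford–Rice: g(ψ₁) = Σ zᵢ(Kᵢ−1)/(1+ψ₁(Kᵢ−1)) = 0.
Check two-phase: ΣzᵢKᵢ = 1.459 > 1 and Σzᵢ/Kᵢ = 1.698 > 1, so g(0) = 0.459 > 0 and g(1) = -0.698 < 0.
Newton iteration, ψ₁⁰ = 0.5:
  ψ₁ = 0.500: g = -0.1111, g' = -0.881 → ψ₁ = 0.374
  ψ₁ = 0.374: g = 0.0011, g' = -0.912 → ψ₁ = 0.375
Converged at ψ₁ = 0.375.
Drum-1 compositions:
  methanol: x = 0.160, y = 0.507
  ethanol: x = 0.082, y = 0.202
  p-xylene: x = 0.391, y = 0.174
  n-nonane: x = 0.367, y = 0.117
Drum-2 feed = drum-1 liquid: z₂ = (0.1596, 0.0821, 0.3915, 0.3668).
Drum 2:
Let ψ₂ = V/F and solve Σ zᵢ(Kᵢ−1)/(1+ψ₂(Kᵢ−1)) = 0.
g(0) = ΣzᵢKᵢ − 1 = 0.520 and g(1) = 1 − Σzᵢ/Kᵢ = -0.394, so a root lies in (0, 1).
Newton iteration, ψ₂⁰ = 0.5:
  ψ₂ = 0.500: g = -0.1025, g' = -0.622 → ψ₂ = 0.335
  ψ₂ = 0.335: g = 0.0132, g' = -0.812 → ψ₂ = 0.351
  ψ₂ = 0.351: g = 0.0002, g' = -0.784 → ψ₂ = 0.352
Converged at ψ₂ = 0.352.
  methanol: x = 0.068, y = 0.328
  ethanol: x = 0.042, y = 0.156
  p-xylene: x = 0.442, y = 0.299
  n-nonane: x = 0.448, y = 0.217

x_n-nonane (drum 2) = 0.448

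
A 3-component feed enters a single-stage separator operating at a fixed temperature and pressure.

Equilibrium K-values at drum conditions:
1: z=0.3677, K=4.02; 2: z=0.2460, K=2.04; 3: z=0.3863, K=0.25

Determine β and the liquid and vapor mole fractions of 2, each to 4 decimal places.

Let β = V/F and solve Σ zᵢ(Kᵢ−1)/(1+β(Kᵢ−1)) = 0.
Feasibility: ΣzᵢKᵢ = 2.0766, Σzᵢ/Kᵢ = 1.7573 — both > 1, two phases present.
Newton–Raphson from β = 0.46:
  β = 0.4600: g = 0.19550, g' = -1.2157 → β = 0.6208
  β = 0.6208: g = -0.00043, g' = -1.2649 → β = 0.6205
Converged at β = 0.6205.
Compositions from xᵢ = zᵢ/(1+β(Kᵢ−1)), yᵢ = Kᵢxᵢ:
  1: x = 0.1279, y = 0.5144
  2: x = 0.1495, y = 0.3050
  3: x = 0.7225, y = 0.1806

β = 0.6205, x_2 = 0.1495, y_2 = 0.3050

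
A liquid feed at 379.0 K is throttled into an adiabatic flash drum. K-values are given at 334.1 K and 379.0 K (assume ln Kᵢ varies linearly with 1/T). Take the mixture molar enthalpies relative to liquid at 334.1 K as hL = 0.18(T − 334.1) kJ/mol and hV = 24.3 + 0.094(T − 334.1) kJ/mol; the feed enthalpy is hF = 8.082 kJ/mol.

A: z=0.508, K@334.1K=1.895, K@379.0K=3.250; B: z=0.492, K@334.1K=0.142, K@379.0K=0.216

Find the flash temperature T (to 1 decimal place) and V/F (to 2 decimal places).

Adiabatic flash: solve Rachford–Rice at each trial T, then check hF = ψ·hV(T) + (1−ψ)·hL(T).
  T = 334.1 K: K = (1.895, 0.142), RR gives ψ = 0.042, H_out = 1.029 kJ/mol
  T = 379.0 K: K = (3.250, 0.216), RR gives ψ = 0.429, H_out = 16.856 kJ/mol
  T = 356.6 K: K = (2.526, 0.178), RR gives ψ = 0.295, H_out = 10.652 kJ/mol
  T = 345.4 K: K = (2.199, 0.159), RR gives ψ = 0.194, H_out = 6.563 kJ/mol
  T = 351.0 K: K = (2.360, 0.168), RR gives ψ = 0.249, H_out = 8.730 kJ/mol
  T = 348.2 K: K = (2.279, 0.164), RR gives ψ = 0.223, H_out = 7.682 kJ/mol
  T = 349.6 K: K = (2.319, 0.166), RR gives ψ = 0.236, H_out = 8.214 kJ/mol
  T = 348.9 K: K = (2.299, 0.165), RR gives ψ = 0.230, H_out = 7.950 kJ/mol
Linear interpolation between T = 348.9 (H_out = 7.950) and T = 349.6 (H_out = 8.214) on hF = 8.082 gives T ≈ 349.2 K, at which ψ = 0.23.

T = 349.2 K, V/F = 0.23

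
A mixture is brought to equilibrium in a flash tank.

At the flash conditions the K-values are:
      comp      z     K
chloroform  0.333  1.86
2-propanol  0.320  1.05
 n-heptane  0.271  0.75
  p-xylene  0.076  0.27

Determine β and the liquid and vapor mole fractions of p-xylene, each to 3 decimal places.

Iterate (Newton) starting at β = 0.5:
  β = 0.500: g = 0.0511, g' = -0.244 → β = 0.710
  β = 0.710: g = -0.0041, g' = -0.295 → β = 0.695
Converged at β = 0.695.
Compositions from xᵢ = zᵢ/(1+β(Kᵢ−1)), yᵢ = Kᵢxᵢ:
  chloroform: x = 0.208, y = 0.388
  2-propanol: x = 0.309, y = 0.325
  n-heptane: x = 0.328, y = 0.246
  p-xylene: x = 0.154, y = 0.042

β = 0.695, x_p-xylene = 0.154, y_p-xylene = 0.042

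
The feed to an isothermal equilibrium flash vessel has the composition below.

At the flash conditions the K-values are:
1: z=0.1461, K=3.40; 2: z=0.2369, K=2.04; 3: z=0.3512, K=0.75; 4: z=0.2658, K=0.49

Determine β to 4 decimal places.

Iterate (Newton) starting at β = 0.5:
  β = 0.5000: g = 0.03917, g' = -0.4380 → β = 0.5894
  β = 0.5894: g = 0.00116, g' = -0.4143 → β = 0.5922
Converged at β = 0.5922.

β = 0.5922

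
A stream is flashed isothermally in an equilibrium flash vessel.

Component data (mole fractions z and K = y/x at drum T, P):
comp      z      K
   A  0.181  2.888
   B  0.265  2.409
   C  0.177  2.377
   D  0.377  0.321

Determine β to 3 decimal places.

Let β = V/F and solve Σ zᵢ(Kᵢ−1)/(1+β(Kᵢ−1)) = 0.
Feasibility: ΣzᵢKᵢ = 1.703, Σzᵢ/Kᵢ = 1.422 — both > 1, two phases present.
Iterate (Newton) starting at β = 0.39:
  β = 0.390: g = 0.2482, g' = -0.897 → β = 0.667
  β = 0.667: g = 0.0031, g' = -0.938 → β = 0.670
Converged at β = 0.670.

β = 0.670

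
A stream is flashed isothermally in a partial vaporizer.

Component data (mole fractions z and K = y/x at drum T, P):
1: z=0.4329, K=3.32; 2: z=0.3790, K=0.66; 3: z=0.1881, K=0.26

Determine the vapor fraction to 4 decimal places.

Newton iteration, ψ⁰ = 0.35:
  ψ = 0.3500: g = 0.22015, g' = -0.9537 → ψ = 0.5808
  ψ = 0.5808: g = 0.02312, g' = -0.8077 → ψ = 0.6095
  ψ = 0.6095: g = -0.00004, g' = -0.8113 → ψ = 0.6094
Converged at ψ = 0.6094.

ψ = 0.6094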